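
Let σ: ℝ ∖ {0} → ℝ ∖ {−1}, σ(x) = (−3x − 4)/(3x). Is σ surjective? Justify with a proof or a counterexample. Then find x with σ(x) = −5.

1/3

For any y ≠ −1, solving y(3x) = −3x − 4 for x gives a well-defined x ≠ 0. So σ is surjective.
Solving σ(x) = −5: cross-multiplying gives −3x − 4 = −5(3x), which rearranges to 12x = 4, so x = 1/3.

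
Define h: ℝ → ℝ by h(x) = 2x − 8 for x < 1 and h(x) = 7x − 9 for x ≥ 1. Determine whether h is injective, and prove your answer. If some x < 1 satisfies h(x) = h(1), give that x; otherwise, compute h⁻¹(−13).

Both pieces are strictly increasing (slopes 2 and 7), so each is injective on its own interval.
The left piece maps (−∞, 1) onto (−∞, −6); the right piece maps [1, ∞) onto [−2, ∞).
These images are disjoint, so no value is attained by both pieces. Therefore h is injective.
Because the two images are disjoint, no x < 1 has h(x) = h(1), so we compute h⁻¹(−13): −13 lies in (−∞, −6), so solve 2x − 8 = −13: x = (−13 + 8)/2 = −5/2.

-5/2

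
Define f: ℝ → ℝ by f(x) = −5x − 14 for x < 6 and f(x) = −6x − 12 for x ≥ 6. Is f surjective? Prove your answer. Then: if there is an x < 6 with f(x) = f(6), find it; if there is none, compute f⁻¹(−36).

22/5

Both pieces are strictly decreasing (slopes −5 and −6), so each is injective on its own interval.
The left piece maps (−∞, 6) onto (−44, ∞); the right piece maps [6, ∞) onto (−∞, −48].
The union (−44, ∞) ∪ (−∞, −48] omits the interval between −44 and −48; in particular −44 has no preimage. So f is not surjective.
Because the two images are disjoint, no x < 6 has f(x) = f(6), so we compute f⁻¹(−36): −36 lies in (−44, ∞), so solve −5x − 14 = −36: x = (−36 + 14)/(−5) = 22/5.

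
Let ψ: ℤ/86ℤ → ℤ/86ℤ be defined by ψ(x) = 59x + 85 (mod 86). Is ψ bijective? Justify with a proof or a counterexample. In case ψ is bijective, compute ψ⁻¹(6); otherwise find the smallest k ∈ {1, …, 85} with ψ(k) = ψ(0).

By definition, injectivity means: for all a, b in the domain, ψ(a) = ψ(b) implies a = b.
If ψ(a) = ψ(b), then 59a ≡ 59b (mod 86). Because gcd(59, 86) = 1, we may cancel 59 to get a ≡ b (mod 86).
We now compute 59⁻¹ mod 86 explicitly. Euclid's algorithm: 86 = 1·59 + 27, 59 = 2·27 + 5, 27 = 5·5 + 2, 5 = 2·2 + 1; back-substituting gives 1 = 35·59 − 24·86, so 59⁻¹ ≡ 35 (mod 86).
Then y ↦ 35(y − 85) is a two-sided inverse to ψ, so every y ∈ ℤ/86ℤ has a preimage.
So ψ is bijective.
Since ψ is bijective, we find ψ⁻¹(6): we need 59x ≡ 6 − 85 ≡ 7 (mod 86). Using 59⁻¹ = 35: x ≡ 35·7 = 245 = 2·86 + 73, so x = 73.
Check: ψ(73) = 59·73 + 85 = 4392 = 51·86 + 6 ≡ 6 (mod 86).

73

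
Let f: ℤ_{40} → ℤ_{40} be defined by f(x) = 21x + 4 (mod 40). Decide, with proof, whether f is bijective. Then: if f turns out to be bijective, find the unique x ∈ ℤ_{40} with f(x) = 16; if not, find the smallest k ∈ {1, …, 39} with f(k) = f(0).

Recall that injectivity means: for all x_1, x_2 in the domain, f(x_1) = f(x_2) implies x_1 = x_2.
If f(x_1) = f(x_2), then 21x_1 ≡ 21x_2 (mod 40). Because gcd(21, 40) = 1, we may cancel 21 to get x_1 ≡ x_2 (mod 40).
We now compute 21⁻¹ mod 40 explicitly. Euclid's algorithm: 40 = 1·21 + 19, 21 = 1·19 + 2, 19 = 9·2 + 1; back-substituting gives 1 = 21·21 − 11·40, so 21⁻¹ ≡ 21 (mod 40).
For any y ∈ ℤ_{40}, x = 21(y − 4) mod 40 satisfies f(x) = 21·21(y − 4) + 4 ≡ y (since 21·21 ≡ 1 mod 40). So every y has a preimage.
Hence f is bijective.
Since f is bijective, we find f⁻¹(16): we need 21x ≡ 16 − 4 ≡ 12 (mod 40). Using 21⁻¹ = 21: x ≡ 21·12 = 252 = 6·40 + 12, so x = 12.
Check: f(12) = 21·12 + 4 = 256 = 6·40 + 16 ≡ 16 (mod 40).

12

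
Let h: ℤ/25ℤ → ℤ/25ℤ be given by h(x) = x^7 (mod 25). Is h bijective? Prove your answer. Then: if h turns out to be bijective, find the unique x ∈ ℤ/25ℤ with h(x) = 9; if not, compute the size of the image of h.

21

h(0) = 0^7 = 0.
h(5): Repeated squaring mod 25: 5^1 ≡ 5, 5^2 ≡ 5² = 25 ≡ 0, 5^4 ≡ 0² = 0. Since 7 = 4 + 2 + 1, 5^7 ≡ 0·0·5: 0·0 = 0, then 0·5 = 0. So 5^7 ≡ 0 (mod 25).
So h(0) = h(5) = 0 while 0 ≠ 5, therefore h is not injective, hence not bijective.
Since h is not bijective, we determine |image(h)|. Computing x^7 mod 25 for each x (by repeated squaring, reducing mod 25 at every step), the values h(0), h(1), …, h(24) are: 0, 1, 3, 12, 9, 0, 11, 18, 2, 19, 0, 21, 8, 17, 4, 0, 6, 23, 7, 14, 0, 16, 13, 22, 24.
The distinct values are {0, 1, 2, 3, 4, 6, 7, 8, 9, 11, 12, 13, 14, 16, 17, 18, 19, 21, 22, 23, 24}; there are 21 of them.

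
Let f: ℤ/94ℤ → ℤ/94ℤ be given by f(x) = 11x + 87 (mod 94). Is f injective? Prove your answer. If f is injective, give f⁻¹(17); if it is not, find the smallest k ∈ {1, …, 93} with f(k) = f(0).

62

Suppose f(a) = f(b) in ℤ/94ℤ. Then 11a + 87 ≡ 11b + 87 (mod 94), so 11(a − b) ≡ 0 (mod 94).
Since gcd(11, 94) = 1, 11 is invertible modulo 94, so a − b ≡ 0 (mod 94), i.e. a = b.
Thus f is injective.
We now compute 11⁻¹ mod 94 explicitly. Euclid's algorithm: 94 = 8·11 + 6, 11 = 1·6 + 5, 6 = 1·5 + 1; back-substituting gives 1 = 77·11 − 9·94, so 11⁻¹ ≡ 77 (mod 94).
Since f is injective, we find f⁻¹(17): we need 11x ≡ 17 − 87 ≡ 24 (mod 94). Using 11⁻¹ = 77: x ≡ 77·24 = 1848 = 19·94 + 62, so x = 62.
Check: f(62) = 11·62 + 87 = 769 = 8·94 + 17 ≡ 17 (mod 94).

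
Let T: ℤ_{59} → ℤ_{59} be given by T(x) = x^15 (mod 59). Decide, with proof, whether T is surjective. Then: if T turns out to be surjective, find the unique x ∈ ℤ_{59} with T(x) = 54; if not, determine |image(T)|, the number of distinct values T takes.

34

Since 59 is prime, the nonzero elements of ℤ_{59} form a cyclic group of order 58.
As gcd(15, 58) = 1, raising to the 15th power is a bijection on this group: if x_1^15 ≡ x_2^15 then (x_1x_2^{−1})^15 = 1, and the only element of order dividing gcd(15, 58) = 1 is 1, so x_1 = x_2.
With T(0) = 0 this makes T injective on all of ℤ_{59}, hence bijective (finite equal-size domain and codomain). In particular T is surjective.
Since T is surjective, we find the preimage of 54. The inverse of x ↦ x^15 on (ℤ_{59})^× is x ↦ x^31, because 15·31 = 465 = 8·58 + 1 ≡ 1 (mod 58) and x^{58} = 1 for x ≠ 0 (Fermat). So T⁻¹(54) = 54^31 mod 59.
Repeated squaring mod 59: 54^1 ≡ 54, 54^2 ≡ 54² = 2916 ≡ 25, 54^4 ≡ 25² = 625 ≡ 35, 54^8 ≡ 35² = 1225 ≡ 45, 54^16 ≡ 45² = 2025 ≡ 19. Since 31 = 16 + 8 + 4 + 2 + 1, 54^31 ≡ 19·45·35·25·54: 19·45 = 855 ≡ 29, then 29·35 = 1015 ≡ 12, then 12·25 = 300 ≡ 5, then 5·54 = 270 ≡ 34. So 54^31 ≡ 34 (mod 59).
Hence T⁻¹(54) = 34.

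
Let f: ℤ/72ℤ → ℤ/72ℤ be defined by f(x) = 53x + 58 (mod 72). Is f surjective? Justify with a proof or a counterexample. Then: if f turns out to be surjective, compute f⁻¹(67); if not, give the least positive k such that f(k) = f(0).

45

Since gcd(53, 72) = 1, 53 is invertible modulo 72. Euclid's algorithm: 72 = 1·53 + 19, 53 = 2·19 + 15, 19 = 1·15 + 4, 15 = 3·4 + 3, 4 = 1·3 + 1; back-substituting gives 1 = 53·53 − 39·72, so 53⁻¹ ≡ 53 (mod 72).
Then y ↦ 53(y − 58) is a two-sided inverse to f, so every y ∈ ℤ/72ℤ has a preimage.
Therefore f is surjective.
Since f is surjective, we find f⁻¹(67): we need 53x ≡ 67 − 58 ≡ 9 (mod 72). Using 53⁻¹ = 53: x ≡ 53·9 = 477 = 6·72 + 45, so x = 45.
Check: f(45) = 53·45 + 58 = 2443 = 33·72 + 67 ≡ 67 (mod 72).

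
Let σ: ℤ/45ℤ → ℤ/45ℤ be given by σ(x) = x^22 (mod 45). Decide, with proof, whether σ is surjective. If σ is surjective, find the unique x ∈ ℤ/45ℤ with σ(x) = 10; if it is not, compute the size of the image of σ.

12

σ(2): Repeated squaring mod 45: 2^1 ≡ 2, 2^2 ≡ 2² = 4, 2^4 ≡ 4² = 16, 2^8 ≡ 16² = 256 ≡ 31, 2^16 ≡ 31² = 961 ≡ 16. Since 22 = 16 + 4 + 2, 2^22 ≡ 16·16·4: 16·16 = 256 ≡ 31, then 31·4 = 124 ≡ 34. So 2^22 ≡ 34 (mod 45).
σ(7): Repeated squaring mod 45: 7^1 ≡ 7, 7^2 ≡ 7² = 49 ≡ 4, 7^4 ≡ 4² = 16, 7^8 ≡ 16² = 256 ≡ 31, 7^16 ≡ 31² = 961 ≡ 16. Since 22 = 16 + 4 + 2, 7^22 ≡ 16·16·4: 16·16 = 256 ≡ 31, then 31·4 = 124 ≡ 34. So 7^22 ≡ 34 (mod 45).
So σ(2) = σ(7) = 34 while 2 ≠ 7, hence σ is not injective.
A non-injective map from the 45-element set ℤ/45ℤ to itself takes at most 44 distinct values, so it cannot be surjective. Hence σ is not surjective.
Since σ is not surjective, we determine |image(σ)|. Computing x^22 mod 45 for each x (by repeated squaring, reducing mod 45 at every step), the values σ(0), σ(1), …, σ(44) are: 0, 1, 34, 9, 31, 40, 36, 34, 19, 36, 10, 16, 9, 4, 31, 0, 16, 19, 9, 1, 25, 36, 4, 4, 36, 25, 1, 9, 19, 16, 0, 31, 4, 9, 16, 10, 36, 19, 34, 36, 40, 31, 9, 34, 1.
The distinct values are {0, 1, 4, 9, 10, 16, 19, 25, 31, 34, 36, 40}; there are 12 of them.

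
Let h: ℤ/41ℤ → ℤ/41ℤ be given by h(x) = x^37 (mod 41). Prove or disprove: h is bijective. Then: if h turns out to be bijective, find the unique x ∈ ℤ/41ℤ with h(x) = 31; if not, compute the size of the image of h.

25

Since 41 is prime, the nonzero elements of ℤ/41ℤ form a cyclic group of order 40.
As gcd(37, 40) = 1, raising to the 37th power is a bijection on this group: if s^37 ≡ t^37 then (st^{−1})^37 = 1, and the only element of order dividing gcd(37, 40) = 1 is 1, so s = t.
With h(0) = 0 this makes h injective on all of ℤ/41ℤ, hence bijective (finite equal-size domain and codomain). In particular h is bijective.
Since h is bijective, we find the preimage of 31. The inverse of x ↦ x^37 on (ℤ/41ℤ)^× is x ↦ x^13, because 37·13 = 481 = 12·40 + 1 ≡ 1 (mod 40) and x^{40} = 1 for x ≠ 0 (Fermat). So h⁻¹(31) = 31^13 mod 41.
Repeated squaring mod 41: 31^1 ≡ 31, 31^2 ≡ 31² = 961 ≡ 18, 31^4 ≡ 18² = 324 ≡ 37, 31^8 ≡ 37² = 1369 ≡ 16. Since 13 = 8 + 4 + 1, 31^13 ≡ 16·37·31: 16·37 = 592 ≡ 18, then 18·31 = 558 ≡ 25. So 31^13 ≡ 25 (mod 41).
Hence h⁻¹(31) = 25.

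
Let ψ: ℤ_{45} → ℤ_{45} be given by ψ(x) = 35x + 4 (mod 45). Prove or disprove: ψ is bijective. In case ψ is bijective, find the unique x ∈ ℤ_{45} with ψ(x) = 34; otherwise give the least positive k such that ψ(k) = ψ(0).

9

Recall that ψ is injective when ψ(u) = ψ(v) forces u = v.
We have gcd(35, 45) = 5 > 1. Taking u = 0 and v = 9: ψ(0) = 4 and ψ(9) = 35·9 + 4 = 319 ≡ 4 (mod 45).
So ψ(0) = ψ(9) while 0 ≠ 9, hence ψ is not injective, hence not bijective.
Since ψ is not bijective, we find the least positive k with ψ(k) = ψ(0): this means 35k ≡ 0 (mod 45), i.e. 45 ∣ 35k. Since gcd(35, 45) = 5, dividing through by 5 this holds exactly when 9 ∣ 7k, and as gcd(7, 9) = 1, exactly when 9 ∣ k.
The smallest positive such k is 9.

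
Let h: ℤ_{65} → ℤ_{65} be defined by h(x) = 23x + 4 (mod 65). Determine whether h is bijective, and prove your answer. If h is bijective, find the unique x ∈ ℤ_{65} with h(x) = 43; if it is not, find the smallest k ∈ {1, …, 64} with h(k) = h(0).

Suppose h(a) = h(b) in ℤ_{65}. Then 23a + 4 ≡ 23b + 4 (mod 65), therefore 23(a − b) ≡ 0 (mod 65).
Since gcd(23, 65) = 1, 23 is invertible modulo 65, so a − b ≡ 0 (mod 65), i.e. a = b.
We now compute 23⁻¹ mod 65 explicitly. Euclid's algorithm: 65 = 2·23 + 19, 23 = 1·19 + 4, 19 = 4·4 + 3, 4 = 1·3 + 1; back-substituting gives 1 = 17·23 − 6·65, so 23⁻¹ ≡ 17 (mod 65).
For any y ∈ ℤ_{65}, x = 17(y − 4) mod 65 satisfies h(x) = 23·17(y − 4) + 4 ≡ y (since 23·17 ≡ 1 mod 65). So every y has a preimage.
So h is bijective.
Since h is bijective, we compute h⁻¹(43): solve 23x + 4 ≡ 43 (mod 65), i.e. 23x ≡ 39 (mod 65).
Multiplying by 23⁻¹ = 17 gives x ≡ 17·39 = 663 = 10·65 + 13 ≡ 13 (mod 65).
Check: h(13) = 23·13 + 4 = 303 = 4·65 + 43 ≡ 43 (mod 65).

13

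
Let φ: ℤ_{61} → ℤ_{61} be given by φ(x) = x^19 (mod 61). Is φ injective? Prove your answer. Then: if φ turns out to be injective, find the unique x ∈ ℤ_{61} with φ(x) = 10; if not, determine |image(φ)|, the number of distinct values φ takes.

44

Since 61 is prime, the nonzero elements of ℤ_{61} form a cyclic group of order 60.
As gcd(19, 60) = 1, raising to the 19th power is a bijection on this group: if u^19 ≡ v^19 then (uv^{−1})^19 = 1, and the only element of order dividing gcd(19, 60) = 1 is 1, so u = v.
With φ(0) = 0 this makes φ injective on all of ℤ_{61}, hence bijective (finite equal-size domain and codomain). In particular φ is injective.
Since φ is injective, we find the preimage of 10. The inverse of x ↦ x^19 on (ℤ_{61})^× is x ↦ x^19, because 19·19 = 361 = 6·60 + 1 ≡ 1 (mod 60) and x^{60} = 1 for x ≠ 0 (Fermat). So φ⁻¹(10) = 10^19 mod 61.
Repeated squaring mod 61: 10^1 ≡ 10, 10^2 ≡ 10² = 100 ≡ 39, 10^4 ≡ 39² = 1521 ≡ 57, 10^8 ≡ 57² = 3249 ≡ 16, 10^16 ≡ 16² = 256 ≡ 12. Since 19 = 16 + 2 + 1, 10^19 ≡ 12·39·10: 12·39 = 468 ≡ 41, then 41·10 = 410 ≡ 44. So 10^19 ≡ 44 (mod 61).
Hence φ⁻¹(10) = 44.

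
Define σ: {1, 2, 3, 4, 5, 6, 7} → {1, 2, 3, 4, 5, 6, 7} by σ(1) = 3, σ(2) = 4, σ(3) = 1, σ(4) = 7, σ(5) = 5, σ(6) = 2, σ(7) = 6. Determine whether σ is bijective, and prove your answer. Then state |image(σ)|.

7

The values 3, 4, 1, 7, 5, 2, 6 are a permutation of {1, 2, 3, 4, 5, 6, 7}: each element appears exactly once.
So σ is injective and surjective, hence bijective.
The image of σ is {1, 2, 3, 4, 5, 6, 7}, which has 7 elements.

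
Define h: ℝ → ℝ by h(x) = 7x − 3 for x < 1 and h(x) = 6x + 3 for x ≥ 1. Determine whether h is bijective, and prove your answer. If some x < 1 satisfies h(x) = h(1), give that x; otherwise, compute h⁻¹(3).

6/7

Both pieces are strictly increasing (slopes 7 and 6), so each is injective on its own interval.
The left piece maps (−∞, 1) onto (−∞, 4); the right piece maps [1, ∞) onto [9, ∞).
The images leave a gap (4 has no preimage), so h is not surjective, hence not bijective.
Because the two images are disjoint, no x < 1 has h(x) = h(1), so we compute h⁻¹(3): 3 lies in (−∞, 4), so solve 7x − 3 = 3: x = (3 + 3)/7 = 6/7.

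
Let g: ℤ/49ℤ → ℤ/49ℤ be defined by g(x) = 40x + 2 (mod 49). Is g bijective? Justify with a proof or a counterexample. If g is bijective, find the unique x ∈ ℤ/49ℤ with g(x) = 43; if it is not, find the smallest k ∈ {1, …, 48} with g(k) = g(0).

Suppose g(s) = g(t) in ℤ/49ℤ. Then 40s + 2 ≡ 40t + 2 (mod 49), so 40(s − t) ≡ 0 (mod 49).
Since gcd(40, 49) = 1, 40 is invertible modulo 49, thus s − t ≡ 0 (mod 49), i.e. s = t.
We now compute 40⁻¹ mod 49 explicitly. Euclid's algorithm: 49 = 1·40 + 9, 40 = 4·9 + 4, 9 = 2·4 + 1; back-substituting gives 1 = 38·40 − 31·49, so 40⁻¹ ≡ 38 (mod 49).
Then y ↦ 38(y − 2) is a two-sided inverse to g, so every y ∈ ℤ/49ℤ has a preimage.
Thus g is bijective.
Since g is bijective, we find g⁻¹(43): we need 40x ≡ 43 − 2 ≡ 41 (mod 49). Using 40⁻¹ = 38: x ≡ 38·41 = 1558 = 31·49 + 39, so x = 39.
Check: g(39) = 40·39 + 2 = 1562 = 31·49 + 43 ≡ 43 (mod 49).

39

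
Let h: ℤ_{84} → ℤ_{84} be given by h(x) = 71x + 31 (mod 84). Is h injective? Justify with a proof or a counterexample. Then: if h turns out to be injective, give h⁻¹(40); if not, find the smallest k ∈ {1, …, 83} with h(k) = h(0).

By definition, injectivity means: for all x_1, x_2 in the domain, h(x_1) = h(x_2) implies x_1 = x_2.
Suppose h(x_1) = h(x_2) in ℤ_{84}. Then 71x_1 + 31 ≡ 71x_2 + 31 (mod 84), therefore 71(x_1 − x_2) ≡ 0 (mod 84).
Since gcd(71, 84) = 1, 71 is invertible modulo 84, hence x_1 − x_2 ≡ 0 (mod 84), i.e. x_1 = x_2.
Hence h is injective.
We now compute 71⁻¹ mod 84 explicitly. Euclid's algorithm: 84 = 1·71 + 13, 71 = 5·13 + 6, 13 = 2·6 + 1; back-substituting gives 1 = 71·71 − 60·84, so 71⁻¹ ≡ 71 (mod 84).
Since h is injective, we compute h⁻¹(40): solve 71x + 31 ≡ 40 (mod 84), i.e. 71x ≡ 9 (mod 84).
Multiplying by 71⁻¹ = 71 gives x ≡ 71·9 = 639 = 7·84 + 51 ≡ 51 (mod 84).
Check: h(51) = 71·51 + 31 = 3652 = 43·84 + 40 ≡ 40 (mod 84).

51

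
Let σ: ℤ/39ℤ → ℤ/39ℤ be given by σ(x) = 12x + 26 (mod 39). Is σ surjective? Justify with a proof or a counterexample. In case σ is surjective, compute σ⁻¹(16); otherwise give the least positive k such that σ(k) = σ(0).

Since gcd(12, 39) = 3, we have 12x ≡ 0 (mod 3) for all x, so σ(x) ≡ 2 (mod 3).
But 0 ≢ 2 (mod 3), so 0 ∈ ℤ/39ℤ has no preimage. Hence σ is not surjective.
Since σ is not surjective, we find the least positive k with σ(k) = σ(0): this means 12k ≡ 0 (mod 39), i.e. 39 ∣ 12k. Since gcd(12, 39) = 3, dividing through by 3 this holds exactly when 13 ∣ 4k, and as gcd(4, 13) = 1, exactly when 13 ∣ k.
The smallest positive such k is 13.

13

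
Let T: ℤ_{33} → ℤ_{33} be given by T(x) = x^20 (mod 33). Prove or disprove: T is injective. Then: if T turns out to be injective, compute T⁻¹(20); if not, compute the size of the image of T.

4

T(1) = 1^20 = 1.
T(2): Repeated squaring mod 33: 2^1 ≡ 2, 2^2 ≡ 2² = 4, 2^4 ≡ 4² = 16, 2^8 ≡ 16² = 256 ≡ 25, 2^16 ≡ 25² = 625 ≡ 31. Since 20 = 16 + 4, 2^20 ≡ 31·16: 31·16 = 496 ≡ 1. So 2^20 ≡ 1 (mod 33).
So T(1) = T(2) = 1 while 1 ≠ 2, so T is not injective.
Since T is not injective, we determine |image(T)|. Computing x^20 mod 33 for each x (by repeated squaring, reducing mod 33 at every step), the values T(0), T(1), …, T(32) are: 0, 1, 1, 12, 1, 1, 12, 1, 1, 12, 1, 22, 12, 1, 1, 12, 1, 1, 12, 1, 1, 12, 22, 1, 12, 1, 1, 12, 1, 1, 12, 1, 1.
The distinct values are {0, 1, 12, 22}; there are 4 of them.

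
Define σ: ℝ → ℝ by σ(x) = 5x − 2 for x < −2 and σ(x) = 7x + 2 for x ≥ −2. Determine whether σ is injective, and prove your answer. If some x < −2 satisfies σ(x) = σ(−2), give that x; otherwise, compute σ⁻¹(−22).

-4

Both pieces are strictly increasing (slopes 5 and 7), so each is injective on its own interval.
The left piece maps (−∞, −2) onto (−∞, −12); the right piece maps [−2, ∞) onto [−12, ∞).
These images are disjoint, so no value is attained by both pieces. Hence σ is injective.
Because the two images are disjoint, no x < −2 has σ(x) = σ(−2), so we compute σ⁻¹(−22): −22 lies in (−∞, −12), so solve 5x − 2 = −22: x = (−22 + 2)/5 = −4.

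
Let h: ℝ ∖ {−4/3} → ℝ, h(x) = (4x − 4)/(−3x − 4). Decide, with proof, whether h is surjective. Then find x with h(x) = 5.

-16/19

If h(x) = −4/3, cross-multiplying gives −3(4x − 4) = 4(−3x − 4), which simplifies to 12 = −16 — false.  So −4/3 has no preimage and h is not surjective.
Solving h(x) = 5: cross-multiplying gives 4x − 4 = 5(−3x − 4), which rearranges to 19x = −16, so x = −16/19.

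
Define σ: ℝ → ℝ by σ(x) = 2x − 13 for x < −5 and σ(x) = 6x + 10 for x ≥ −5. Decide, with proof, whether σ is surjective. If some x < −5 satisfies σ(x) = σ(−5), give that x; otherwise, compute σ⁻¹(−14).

Both pieces are strictly increasing (slopes 2 and 6), so each is injective on its own interval.
The left piece maps (−∞, −5) onto (−∞, −23); the right piece maps [−5, ∞) onto [−20, ∞).
The union (−∞, −23) ∪ [−20, ∞) omits the interval between −23 and −20; in particular −23 has no preimage. So σ is not surjective.
Because the two images are disjoint, no x < −5 has σ(x) = σ(−5), so we compute σ⁻¹(−14): −14 lies in [−20, ∞), so solve 6x + 10 = −14: x = (−14 − 10)/6 = −4.

-4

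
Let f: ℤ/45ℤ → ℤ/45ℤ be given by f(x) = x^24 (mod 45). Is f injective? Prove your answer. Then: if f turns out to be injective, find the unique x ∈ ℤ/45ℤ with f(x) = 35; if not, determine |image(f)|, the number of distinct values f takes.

f(1) = 1^24 = 1.
f(2): Repeated squaring mod 45: 2^1 ≡ 2, 2^2 ≡ 2² = 4, 2^4 ≡ 4² = 16, 2^8 ≡ 16² = 256 ≡ 31, 2^16 ≡ 31² = 961 ≡ 16. Since 24 = 16 + 8, 2^24 ≡ 16·31: 16·31 = 496 ≡ 1. So 2^24 ≡ 1 (mod 45).
So f(1) = f(2) = 1 while 1 ≠ 2, therefore f is not injective.
Since f is not injective, we determine |image(f)|. Computing x^24 mod 45 for each x (by repeated squaring, reducing mod 45 at every step), the values f(0), f(1), …, f(44) are: 0, 1, 1, 36, 1, 10, 36, 1, 1, 36, 10, 1, 36, 1, 1, 0, 1, 1, 36, 1, 10, 36, 1, 1, 36, 10, 1, 36, 1, 1, 0, 1, 1, 36, 1, 10, 36, 1, 1, 36, 10, 1, 36, 1, 1.
The distinct values are {0, 1, 10, 36}; there are 4 of them.

4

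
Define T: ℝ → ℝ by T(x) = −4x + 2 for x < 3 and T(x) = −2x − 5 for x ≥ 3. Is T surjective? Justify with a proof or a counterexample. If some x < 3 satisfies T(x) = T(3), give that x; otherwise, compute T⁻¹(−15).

Both pieces are strictly decreasing (slopes −4 and −2), so each is injective on its own interval.
The left piece maps (−∞, 3) onto (−10, ∞); the right piece maps [3, ∞) onto (−∞, −11].
The union (−10, ∞) ∪ (−∞, −11] omits the interval between −10 and −11; in particular −10 has no preimage. So T is not surjective.
Because the two images are disjoint, no x < 3 has T(x) = T(3), so we compute T⁻¹(−15): −15 lies in (−∞, −11], so solve −2x − 5 = −15: x = (−15 + 5)/(−2) = 5.

5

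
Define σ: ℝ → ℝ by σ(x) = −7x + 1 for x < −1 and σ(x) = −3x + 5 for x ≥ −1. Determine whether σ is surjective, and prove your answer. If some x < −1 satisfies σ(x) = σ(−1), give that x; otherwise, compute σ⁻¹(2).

1

Both pieces are strictly decreasing (slopes −7 and −3), so each is injective on its own interval.
The left piece maps (−∞, −1) onto (8, ∞); the right piece maps [−1, ∞) onto (−∞, 8].
These images together cover ℝ, so σ is surjective.
Because the two images are disjoint, no x < −1 has σ(x) = σ(−1), so we compute σ⁻¹(2): 2 lies in (−∞, 8], so solve −3x + 5 = 2: x = (2 − 5)/(−3) = 1.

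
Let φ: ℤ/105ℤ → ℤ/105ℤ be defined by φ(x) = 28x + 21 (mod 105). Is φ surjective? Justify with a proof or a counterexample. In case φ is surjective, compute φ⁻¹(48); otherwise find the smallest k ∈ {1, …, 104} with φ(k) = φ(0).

By definition, φ is surjective if every y in the codomain equals φ(x) for some x in the domain.
Since gcd(28, 105) = 7, we have 28x ≡ 0 (mod 7) for all x, so φ(x) ≡ 0 (mod 7).
But 1 ≢ 0 (mod 7), so 1 ∈ ℤ/105ℤ has no preimage. So φ is not surjective.
Since φ is not surjective, we find the least positive k with φ(k) = φ(0): this means 28k ≡ 0 (mod 105), i.e. 105 ∣ 28k. Since gcd(28, 105) = 7, dividing through by 7 this holds exactly when 15 ∣ 4k, and as gcd(4, 15) = 1, exactly when 15 ∣ k.
The smallest positive such k is 15.

15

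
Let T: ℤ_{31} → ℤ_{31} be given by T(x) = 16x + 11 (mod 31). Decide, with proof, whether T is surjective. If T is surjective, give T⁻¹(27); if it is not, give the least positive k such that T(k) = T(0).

Since gcd(16, 31) = 1, 16 is invertible modulo 31. Euclid's algorithm: 31 = 1·16 + 15, 16 = 1·15 + 1; back-substituting gives 1 = 2·16 − 1·31, so 16⁻¹ ≡ 2 (mod 31).
For any y ∈ ℤ_{31}, x = 2(y − 11) mod 31 satisfies T(x) = 16·2(y − 11) + 11 ≡ y (since 16·2 ≡ 1 mod 31). So every y has a preimage.
Thus T is surjective.
Since T is surjective, we compute T⁻¹(27): solve 16x + 11 ≡ 27 (mod 31), i.e. 16x ≡ 16 (mod 31).
Multiplying by 16⁻¹ = 2 gives x ≡ 2·16 = 32 = 1·31 + 1 ≡ 1 (mod 31).
Check: T(1) = 16·1 + 11 = 27 ≡ 27 (mod 31).

1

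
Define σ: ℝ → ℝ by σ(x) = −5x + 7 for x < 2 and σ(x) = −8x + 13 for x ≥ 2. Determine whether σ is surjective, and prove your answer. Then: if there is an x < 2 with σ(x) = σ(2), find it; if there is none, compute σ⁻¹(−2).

Both pieces are strictly decreasing (slopes −5 and −8), so each is injective on its own interval.
The left piece maps (−∞, 2) onto (−3, ∞); the right piece maps [2, ∞) onto (−∞, −3].
These images together cover ℝ, so σ is surjective.
Because the two images are disjoint, no x < 2 has σ(x) = σ(2), so we compute σ⁻¹(−2): −2 lies in (−3, ∞), so solve −5x + 7 = −2: x = (−2 − 7)/(−5) = 9/5.

9/5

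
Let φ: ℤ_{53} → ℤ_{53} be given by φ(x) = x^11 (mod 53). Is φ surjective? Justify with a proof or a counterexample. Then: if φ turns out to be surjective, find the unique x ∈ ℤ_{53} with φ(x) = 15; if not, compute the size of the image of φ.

24

Since 53 is prime, the nonzero elements of ℤ_{53} form a cyclic group of order 52.
As gcd(11, 52) = 1, raising to the 11th power is a bijection on this group: if u^11 ≡ v^11 then (uv^{−1})^11 = 1, and the only element of order dividing gcd(11, 52) = 1 is 1, so u = v.
With φ(0) = 0 this makes φ injective on all of ℤ_{53}, hence bijective (finite equal-size domain and codomain). In particular φ is surjective.
Since φ is surjective, we find the preimage of 15. The inverse of x ↦ x^11 on (ℤ_{53})^× is x ↦ x^19, because 11·19 = 209 = 4·52 + 1 ≡ 1 (mod 52) and x^{52} = 1 for x ≠ 0 (Fermat). So φ⁻¹(15) = 15^19 mod 53.
Repeated squaring mod 53: 15^1 ≡ 15, 15^2 ≡ 15² = 225 ≡ 13, 15^4 ≡ 13² = 169 ≡ 10, 15^8 ≡ 10² = 100 ≡ 47, 15^16 ≡ 47² = 2209 ≡ 36. Since 19 = 16 + 2 + 1, 15^19 ≡ 36·13·15: 36·13 = 468 ≡ 44, then 44·15 = 660 ≡ 24. So 15^19 ≡ 24 (mod 53).
Hence φ⁻¹(15) = 24.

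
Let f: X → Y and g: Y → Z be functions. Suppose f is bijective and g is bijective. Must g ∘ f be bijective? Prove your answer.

Injectivity: if g(f(a)) = g(f(b)) then f(a) = f(b) (g injective) so a = b (f injective).
Surjectivity: for c ∈ Z pick b with g(b) = c, then a with f(a) = b; then (g ∘ f)(a) = c.
Hence g ∘ f is bijective.

bijective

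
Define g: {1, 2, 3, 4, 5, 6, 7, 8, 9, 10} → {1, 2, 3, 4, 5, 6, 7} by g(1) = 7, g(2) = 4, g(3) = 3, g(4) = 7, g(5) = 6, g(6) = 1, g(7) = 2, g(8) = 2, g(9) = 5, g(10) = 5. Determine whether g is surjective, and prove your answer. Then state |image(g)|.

Every element of the codomain has a preimage: 1 = g(6), 2 = g(7), 3 = g(3), 4 = g(2), 5 = g(9), 6 = g(5), 7 = g(1).
Therefore g is surjective.
The image of g is {1, 2, 3, 4, 5, 6, 7}, which has 7 elements.

7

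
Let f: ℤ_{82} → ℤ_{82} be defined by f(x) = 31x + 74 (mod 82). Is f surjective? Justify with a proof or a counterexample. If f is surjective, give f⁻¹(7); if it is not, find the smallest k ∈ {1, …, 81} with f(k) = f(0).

By definition, f is surjective if every y in the codomain equals f(x) for some x in the domain.
Since gcd(31, 82) = 1, 31 is invertible modulo 82. Euclid's algorithm: 82 = 2·31 + 20, 31 = 1·20 + 11, 20 = 1·11 + 9, 11 = 1·9 + 2, 9 = 4·2 + 1; back-substituting gives 1 = 45·31 − 17·82, so 31⁻¹ ≡ 45 (mod 82).
Then y ↦ 45(y − 74) is a two-sided inverse to f, so every y ∈ ℤ_{82} has a preimage.
Therefore f is surjective.
Since f is surjective, we find f⁻¹(7): we need 31x ≡ 7 − 74 ≡ 15 (mod 82). Using 31⁻¹ = 45: x ≡ 45·15 = 675 = 8·82 + 19, so x = 19.
Check: f(19) = 31·19 + 74 = 663 = 8·82 + 7 ≡ 7 (mod 82).

19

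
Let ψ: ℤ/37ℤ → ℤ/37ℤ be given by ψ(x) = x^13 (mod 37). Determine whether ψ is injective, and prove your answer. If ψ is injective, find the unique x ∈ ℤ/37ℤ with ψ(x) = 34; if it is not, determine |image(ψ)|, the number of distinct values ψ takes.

33

Since 37 is prime, the nonzero elements of ℤ/37ℤ form a cyclic group of order 36.
As gcd(13, 36) = 1, raising to the 13th power is a bijection on this group: if a^13 ≡ b^13 then (ab^{−1})^13 = 1, and the only element of order dividing gcd(13, 36) = 1 is 1, so a = b.
With ψ(0) = 0 this makes ψ injective on all of ℤ/37ℤ, hence bijective (finite equal-size domain and codomain). In particular ψ is injective.
Since ψ is injective, we find the preimage of 34. The inverse of x ↦ x^13 on (ℤ/37ℤ)^× is x ↦ x^25, because 13·25 = 325 = 9·36 + 1 ≡ 1 (mod 36) and x^{36} = 1 for x ≠ 0 (Fermat). So ψ⁻¹(34) = 34^25 mod 37.
Repeated squaring mod 37: 34^1 ≡ 34, 34^2 ≡ 34² = 1156 ≡ 9, 34^4 ≡ 9² = 81 ≡ 7, 34^8 ≡ 7² = 49 ≡ 12, 34^16 ≡ 12² = 144 ≡ 33. Since 25 = 16 + 8 + 1, 34^25 ≡ 33·12·34: 33·12 = 396 ≡ 26, then 26·34 = 884 ≡ 33. So 34^25 ≡ 33 (mod 37).
Hence ψ⁻¹(34) = 33.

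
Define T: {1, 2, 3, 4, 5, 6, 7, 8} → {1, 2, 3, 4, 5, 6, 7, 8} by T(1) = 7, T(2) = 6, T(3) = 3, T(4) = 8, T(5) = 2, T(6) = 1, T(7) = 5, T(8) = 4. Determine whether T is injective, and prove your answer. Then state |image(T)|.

The values T(1), …, T(8) are 7, 6, 3, 8, 2, 1, 5, 4 — all distinct.
So T(x_1) = T(x_2) only when x_1 = x_2, and T is injective.
The image of T is {1, 2, 3, 4, 5, 6, 7, 8}, which has 8 elements.

8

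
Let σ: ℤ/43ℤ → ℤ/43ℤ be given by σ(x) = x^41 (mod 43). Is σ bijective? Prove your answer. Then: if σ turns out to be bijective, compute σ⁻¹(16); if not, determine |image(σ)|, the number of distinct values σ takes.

Since 43 is prime, the nonzero elements of ℤ/43ℤ form a cyclic group of order 42.
As gcd(41, 42) = 1, raising to the 41st power is a bijection on this group: if s^41 ≡ t^41 then (st^{−1})^41 = 1, and the only element of order dividing gcd(41, 42) = 1 is 1, so s = t.
With σ(0) = 0 this makes σ injective on all of ℤ/43ℤ, hence bijective (finite equal-size domain and codomain). In particular σ is bijective.
Since σ is bijective, we find the preimage of 16. The inverse of x ↦ x^41 on (ℤ/43ℤ)^× is x ↦ x^41, because 41·41 = 1681 = 40·42 + 1 ≡ 1 (mod 42) and x^{42} = 1 for x ≠ 0 (Fermat). So σ⁻¹(16) = 16^41 mod 43.
Repeated squaring mod 43: 16^1 ≡ 16, 16^2 ≡ 16² = 256 ≡ 41, 16^4 ≡ 41² = 1681 ≡ 4, 16^8 ≡ 4² = 16, 16^16 ≡ 16² = 256 ≡ 41, 16^32 ≡ 41² = 1681 ≡ 4. Since 41 = 32 + 8 + 1, 16^41 ≡ 4·16·16: 4·16 = 64 ≡ 21, then 21·16 = 336 ≡ 35. So 16^41 ≡ 35 (mod 43).
Hence σ⁻¹(16) = 35.

35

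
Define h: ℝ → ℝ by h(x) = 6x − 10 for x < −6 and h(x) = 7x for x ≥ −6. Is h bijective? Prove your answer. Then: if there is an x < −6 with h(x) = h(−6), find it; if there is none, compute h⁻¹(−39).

Both pieces are strictly increasing (slopes 6 and 7), so each is injective on its own interval.
The left piece maps (−∞, −6) onto (−∞, −46); the right piece maps [−6, ∞) onto [−42, ∞).
The images leave a gap (−46 has no preimage), so h is not surjective, hence not bijective.
Because the two images are disjoint, no x < −6 has h(x) = h(−6), so we compute h⁻¹(−39): −39 lies in [−42, ∞), so solve 7x = −39: x = (−39 − 0)/7 = −39/7.

-39/7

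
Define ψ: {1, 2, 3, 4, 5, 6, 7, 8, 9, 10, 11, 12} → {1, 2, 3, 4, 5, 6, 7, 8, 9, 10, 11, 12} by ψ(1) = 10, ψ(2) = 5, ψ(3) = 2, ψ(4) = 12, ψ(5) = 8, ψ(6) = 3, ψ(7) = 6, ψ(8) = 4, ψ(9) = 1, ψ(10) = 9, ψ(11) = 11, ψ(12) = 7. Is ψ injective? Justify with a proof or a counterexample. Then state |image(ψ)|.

12

The values ψ(1), …, ψ(12) are 10, 5, 2, 12, 8, 3, 6, 4, 1, 9, 11, 7 — all distinct.
So ψ(u) = ψ(v) only when u = v, and ψ is injective.
The image of ψ is {1, 2, 3, 4, 5, 6, 7, 8, 9, 10, 11, 12}, which has 12 elements.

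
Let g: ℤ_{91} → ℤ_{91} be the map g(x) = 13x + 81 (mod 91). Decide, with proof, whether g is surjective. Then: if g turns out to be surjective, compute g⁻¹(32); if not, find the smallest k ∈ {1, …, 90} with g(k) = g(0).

7

By definition, surjectivity means every element of the codomain has a preimage under g.
Since gcd(13, 91) = 13, we have 13x ≡ 0 (mod 13) for all x, so g(x) ≡ 3 (mod 13).
But 0 ≢ 3 (mod 13), so 0 ∈ ℤ_{91} has no preimage. So g is not surjective.
Since g is not surjective, we find the least positive k with g(k) = g(0): this means 13k ≡ 0 (mod 91), i.e. 91 ∣ 13k. Since gcd(13, 91) = 13, dividing through by 13 this holds exactly when 7 ∣ k.
The smallest positive such k is 7.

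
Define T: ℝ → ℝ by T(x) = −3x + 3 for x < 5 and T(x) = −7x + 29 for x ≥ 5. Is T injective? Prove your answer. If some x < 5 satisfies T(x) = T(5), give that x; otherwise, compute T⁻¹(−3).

3

Both pieces are strictly decreasing (slopes −3 and −7), so each is injective on its own interval.
The left piece maps (−∞, 5) onto (−12, ∞); the right piece maps [5, ∞) onto (−∞, −6].
These images overlap. In particular T(5) = −6 (right piece), and solving −3x + 3 = −6 on the left piece gives x = 3 < 5.
So T(3) = T(5) with 3 ≠ 5, and T is not injective. This x = 3 is the requested value below 5.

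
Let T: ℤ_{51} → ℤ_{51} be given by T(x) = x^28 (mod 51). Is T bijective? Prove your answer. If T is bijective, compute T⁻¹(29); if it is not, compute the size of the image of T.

10

T(1) = 1^28 = 1.
T(4): Repeated squaring mod 51: 4^1 ≡ 4, 4^2 ≡ 4² = 16, 4^4 ≡ 16² = 256 ≡ 1, 4^8 ≡ 1² = 1, 4^16 ≡ 1² = 1. Since 28 = 16 + 8 + 4, 4^28 ≡ 1·1·1: 1·1 = 1, then 1·1 = 1. So 4^28 ≡ 1 (mod 51).
So T(1) = T(4) = 1 while 1 ≠ 4, thus T is not injective, hence not bijective.
Since T is not bijective, we determine |image(T)|. Computing x^28 mod 51 for each x (by repeated squaring, reducing mod 51 at every step), the values T(0), T(1), …, T(50) are: 0, 1, 16, 21, 1, 4, 30, 13, 16, 33, 13, 13, 21, 1, 4, 33, 1, 34, 18, 16, 4, 18, 4, 13, 30, 16, 16, 30, 13, 4, 18, 4, 16, 18, 34, 1, 33, 4, 1, 21, 13, 13, 33, 16, 13, 30, 4, 1, 21, 16, 1.
The distinct values are {0, 1, 4, 13, 16, 18, 21, 30, 33, 34}; there are 10 of them.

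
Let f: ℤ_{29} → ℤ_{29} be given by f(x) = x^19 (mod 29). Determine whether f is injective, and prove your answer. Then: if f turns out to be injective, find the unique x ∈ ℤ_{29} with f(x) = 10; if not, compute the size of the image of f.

Since 29 is prime, the nonzero elements of ℤ_{29} form a cyclic group of order 28.
As gcd(19, 28) = 1, raising to the 19th power is a bijection on this group: if x_1^19 ≡ x_2^19 then (x_1x_2^{−1})^19 = 1, and the only element of order dividing gcd(19, 28) = 1 is 1, so x_1 = x_2.
With f(0) = 0 this makes f injective on all of ℤ_{29}, hence bijective (finite equal-size domain and codomain). In particular f is injective.
Since f is injective, we find the preimage of 10. The inverse of x ↦ x^19 on (ℤ_{29})^× is x ↦ x^3, because 19·3 = 57 = 2·28 + 1 ≡ 1 (mod 28) and x^{28} = 1 for x ≠ 0 (Fermat). So f⁻¹(10) = 10^3 mod 29.
Repeated squaring mod 29: 10^1 ≡ 10, 10^2 ≡ 10² = 100 ≡ 13. Since 3 = 2 + 1, 10^3 ≡ 13·10: 13·10 = 130 ≡ 14. So 10^3 ≡ 14 (mod 29).
Hence f⁻¹(10) = 14.

14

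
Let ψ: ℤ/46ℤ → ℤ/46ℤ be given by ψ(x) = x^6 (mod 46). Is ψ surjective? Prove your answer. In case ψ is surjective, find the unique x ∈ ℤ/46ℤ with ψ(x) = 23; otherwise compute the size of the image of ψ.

24

ψ(22): Repeated squaring mod 46: 22^1 ≡ 22, 22^2 ≡ 22² = 484 ≡ 24, 22^4 ≡ 24² = 576 ≡ 24. Since 6 = 4 + 2, 22^6 ≡ 24·24: 24·24 = 576 ≡ 24. So 22^6 ≡ 24 (mod 46).
ψ(24): Repeated squaring mod 46: 24^1 ≡ 24, 24^2 ≡ 24² = 576 ≡ 24, 24^4 ≡ 24² = 576 ≡ 24. Since 6 = 4 + 2, 24^6 ≡ 24·24: 24·24 = 576 ≡ 24. So 24^6 ≡ 24 (mod 46).
So ψ(22) = ψ(24) = 24 while 22 ≠ 24, therefore ψ is not injective.
A non-injective map from the 46-element set ℤ/46ℤ to itself takes at most 45 distinct values, so it cannot be surjective. So ψ is not surjective.
Since ψ is not surjective, we determine |image(ψ)|. Computing x^6 mod 46 for each x (by repeated squaring, reducing mod 46 at every step), the values ψ(0), ψ(1), …, ψ(45) are: 0, 1, 18, 39, 2, 31, 12, 27, 36, 3, 6, 9, 32, 29, 26, 13, 4, 35, 8, 25, 16, 41, 24, 23, 24, 41, 16, 25, 8, 35, 4, 13, 26, 29, 32, 9, 6, 3, 36, 27, 12, 31, 2, 39, 18, 1.
The distinct values are {0, 1, 2, 3, 4, 6, 8, 9, 12, 13, 16, 18, 23, 24, 25, 26, 27, 29, 31, 32, 35, 36, 39, 41}; there are 24 of them.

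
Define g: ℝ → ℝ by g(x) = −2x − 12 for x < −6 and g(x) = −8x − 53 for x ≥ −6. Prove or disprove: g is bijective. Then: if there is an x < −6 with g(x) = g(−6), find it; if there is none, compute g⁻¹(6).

Both pieces are strictly decreasing (slopes −2 and −8), so each is injective on its own interval.
The left piece maps (−∞, −6) onto (0, ∞); the right piece maps [−6, ∞) onto (−∞, −5].
The images leave a gap (0 has no preimage), so g is not surjective, hence not bijective.
Because the two images are disjoint, no x < −6 has g(x) = g(−6), so we compute g⁻¹(6): 6 lies in (0, ∞), so solve −2x − 12 = 6: x = (6 + 12)/(−2) = −9.

-9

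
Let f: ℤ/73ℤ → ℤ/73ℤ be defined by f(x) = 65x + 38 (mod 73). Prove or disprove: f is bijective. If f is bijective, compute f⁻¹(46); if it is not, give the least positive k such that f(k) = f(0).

Recall: f is injective if f(s) = f(t) implies s = t.
If f(s) = f(t), then 65s ≡ 65t (mod 73). Because gcd(65, 73) = 1, we may cancel 65 to get s ≡ t (mod 73).
We now compute 65⁻¹ mod 73 explicitly. Euclid's algorithm: 73 = 1·65 + 8, 65 = 8·8 + 1; back-substituting gives 1 = 9·65 − 8·73, so 65⁻¹ ≡ 9 (mod 73).
Then y ↦ 9(y − 38) is a two-sided inverse to f, so every y ∈ ℤ/73ℤ has a preimage.
Therefore f is bijective.
Since f is bijective, we find f⁻¹(46): we need 65x ≡ 46 − 38 ≡ 8 (mod 73). Using 65⁻¹ = 9: x ≡ 9·8 = 72, so x = 72.
Check: f(72) = 65·72 + 38 = 4718 = 64·73 + 46 ≡ 46 (mod 73).

72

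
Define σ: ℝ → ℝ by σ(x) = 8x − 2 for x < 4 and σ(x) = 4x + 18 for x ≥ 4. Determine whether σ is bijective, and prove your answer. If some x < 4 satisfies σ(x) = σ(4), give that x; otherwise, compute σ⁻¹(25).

Both pieces are strictly increasing (slopes 8 and 4), so each is injective on its own interval.
The left piece maps (−∞, 4) onto (−∞, 30); the right piece maps [4, ∞) onto [34, ∞).
The images leave a gap (30 has no preimage), so σ is not surjective, hence not bijective.
Because the two images are disjoint, no x < 4 has σ(x) = σ(4), so we compute σ⁻¹(25): 25 lies in (−∞, 30), so solve 8x − 2 = 25: x = (25 + 2)/8 = 27/8.

27/8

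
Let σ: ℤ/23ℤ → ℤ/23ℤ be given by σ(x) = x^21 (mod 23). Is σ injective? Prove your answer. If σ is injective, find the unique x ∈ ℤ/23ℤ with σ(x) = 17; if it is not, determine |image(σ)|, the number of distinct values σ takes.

19

Since 23 is prime, the nonzero elements of ℤ/23ℤ form a cyclic group of order 22.
As gcd(21, 22) = 1, raising to the 21st power is a bijection on this group: if x_1^21 ≡ x_2^21 then (x_1x_2^{−1})^21 = 1, and the only element of order dividing gcd(21, 22) = 1 is 1, so x_1 = x_2.
With σ(0) = 0 this makes σ injective on all of ℤ/23ℤ, hence bijective (finite equal-size domain and codomain). In particular σ is injective.
Since σ is injective, we find the preimage of 17. The inverse of x ↦ x^21 on (ℤ/23ℤ)^× is x ↦ x^21, because 21·21 = 441 = 20·22 + 1 ≡ 1 (mod 22) and x^{22} = 1 for x ≠ 0 (Fermat). So σ⁻¹(17) = 17^21 mod 23.
Repeated squaring mod 23: 17^1 ≡ 17, 17^2 ≡ 17² = 289 ≡ 13, 17^4 ≡ 13² = 169 ≡ 8, 17^8 ≡ 8² = 64 ≡ 18, 17^16 ≡ 18² = 324 ≡ 2. Since 21 = 16 + 4 + 1, 17^21 ≡ 2·8·17: 2·8 = 16, then 16·17 = 272 ≡ 19. So 17^21 ≡ 19 (mod 23).
Hence σ⁻¹(17) = 19.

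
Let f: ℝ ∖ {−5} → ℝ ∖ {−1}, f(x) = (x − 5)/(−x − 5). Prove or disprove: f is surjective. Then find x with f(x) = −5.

For any y ≠ −1, solving y(−x − 5) = x − 5 for x gives a well-defined x ≠ −5. So f is surjective.
Solving f(x) = −5: cross-multiplying gives x − 5 = −5(−x − 5), which rearranges to −4x = 30, so x = −15/2.

-15/2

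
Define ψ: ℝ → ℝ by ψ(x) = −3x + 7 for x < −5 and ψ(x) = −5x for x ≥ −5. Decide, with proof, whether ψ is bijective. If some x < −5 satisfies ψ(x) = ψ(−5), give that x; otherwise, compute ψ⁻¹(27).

Both pieces are strictly decreasing (slopes −3 and −5), so each is injective on its own interval.
The left piece maps (−∞, −5) onto (22, ∞); the right piece maps [−5, ∞) onto (−∞, 25].
These images overlap. In particular ψ(−5) = 25 (right piece), and solving −3x + 7 = 25 on the left piece gives x = −6 < −5.
So ψ(−6) = ψ(−5) with −6 ≠ −5, and ψ is not injective, hence not bijective. This x = −6 is the requested value below −5.

-6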